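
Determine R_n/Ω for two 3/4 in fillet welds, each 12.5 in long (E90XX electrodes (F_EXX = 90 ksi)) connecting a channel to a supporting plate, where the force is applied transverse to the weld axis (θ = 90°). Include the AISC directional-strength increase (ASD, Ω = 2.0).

t_e = 0.707 × 0.75 = 0.5302 in; A_we = 0.5302 × 25 = 13.26 in².
Directional factor: 1.0 + 0.5 sin^1.5(90°) = 1.5.
F_nw = 0.6 × 90 × 1.5 = 81 ksi.
R_n/Ω = (81 × 13.26) / 2.0 = 536.9 kip.

R_n/Ω ≈ 537 kip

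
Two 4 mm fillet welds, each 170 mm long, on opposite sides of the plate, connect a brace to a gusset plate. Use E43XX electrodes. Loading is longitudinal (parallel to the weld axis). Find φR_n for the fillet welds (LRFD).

E43XX → F_EXX = 430 MPa.
Effective throat t_e = 0.707 × 4 = 2.828 mm.
Total length L = 340 mm; A_we = 2.828 × 340 = 961.5 mm².
F_nw = 0.6 F_EXX = 0.6 × 430 = 258 MPa.
φR_n = 0.75 × 258 × 961.5 × 10⁻³ = 186.1 kN.

φR_n ≈ 186 kN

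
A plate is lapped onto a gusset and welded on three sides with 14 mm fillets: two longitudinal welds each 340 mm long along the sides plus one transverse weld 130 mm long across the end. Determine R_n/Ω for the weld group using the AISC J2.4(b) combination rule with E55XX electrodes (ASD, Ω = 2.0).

R_n/Ω ≈ 1320 kN

E55XX → F_EXX = 550 MPa.
t_e = 0.707 × 14 = 9.898 mm.
R_nwl = 0.6 × 550 × 9.898 × 680 × 10⁻³ = 2221 kN (longitudinal, 2 welds).
R_nwt = 0.6 × 550 × 9.898 × 130 × 10⁻³ = 424.6 kN (transverse, base value).
(i) R_nwl + R_nwt = 2646 kN; (ii) 0.85 R_nwl + 1.5 R_nwt = 2525 kN.
R_n = max = 2646 kN [governs: (i)]; R_n/Ω = 1323 kN.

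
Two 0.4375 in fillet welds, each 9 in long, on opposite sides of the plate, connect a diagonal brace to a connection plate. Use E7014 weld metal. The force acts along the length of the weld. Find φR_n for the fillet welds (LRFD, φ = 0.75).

φR_n ≈ 175 kip

E70XX → F_EXX = 70 ksi.
Effective throat t_e = 0.707 × 0.4375 = 0.3093 in.
Total length L = 18 in; A_we = 0.3093 × 18 = 5.568 in².
F_nw = 0.6 F_EXX = 0.6 × 70 = 42 ksi.
φR_n = 0.75 × 42 × 5.568 = 175.4 kip.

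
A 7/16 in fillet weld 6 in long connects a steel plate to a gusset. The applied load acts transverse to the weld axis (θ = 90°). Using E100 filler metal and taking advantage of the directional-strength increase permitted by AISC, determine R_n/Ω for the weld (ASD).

R_n/Ω ≈ 83.5 kip

E100XX → F_EXX = 100 ksi.
t_e = 0.707 × 0.4375 = 0.3093 in; A_we = 0.3093 × 6 = 1.856 in².
Directional factor: 1.0 + 0.5 sin^1.5(90°) = 1.5.
F_nw = 0.6 × 100 × 1.5 = 90 ksi.
R_n/Ω = (90 × 1.856) / 2.0 = 83.51 kip.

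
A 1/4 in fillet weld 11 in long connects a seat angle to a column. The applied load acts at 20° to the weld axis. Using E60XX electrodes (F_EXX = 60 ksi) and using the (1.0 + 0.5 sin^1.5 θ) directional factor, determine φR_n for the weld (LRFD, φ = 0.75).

t_e = 0.707 × 0.25 = 0.1767 in; A_we = 0.1767 × 11 = 1.944 in².
Directional factor: 1.0 + 0.5 sin^1.5(20°) = 1.1.
F_nw = 0.6 × 60 × 1.1 = 39.6 ksi.
φR_n = 0.75 × 39.6 × 1.944 = 57.74 kips.

φR_n ≈ 57.7 kips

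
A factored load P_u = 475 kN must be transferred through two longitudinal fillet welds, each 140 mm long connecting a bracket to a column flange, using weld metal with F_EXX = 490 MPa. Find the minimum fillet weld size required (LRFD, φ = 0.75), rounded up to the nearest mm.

w = 11 mm

Total weld length L = 280 mm.
Required throat t_e = P_u / (φ × 0.6 F_EXX × L) = 475 / (0.75 × 0.6 × 490 × 280 × 10⁻³) = 7.694 mm.
Required leg w = t_e / 0.707 = 10.88 mm → use 11 mm.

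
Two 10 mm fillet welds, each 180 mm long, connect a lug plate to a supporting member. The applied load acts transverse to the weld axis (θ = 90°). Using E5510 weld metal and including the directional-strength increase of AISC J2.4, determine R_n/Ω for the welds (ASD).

E55XX → F_EXX = 550 MPa.
t_e = 0.707 × 10 = 7.07 mm; A_we = 7.07 × 360 = 2545 mm².
Directional factor: 1.0 + 0.5 sin^1.5(90°) = 1.5.
F_nw = 0.6 × 550 × 1.5 = 495 MPa.
R_n/Ω = (495 × 2545) / 2.0 × 10⁻³ = 629.9 kN.

R_n/Ω ≈ 630 kN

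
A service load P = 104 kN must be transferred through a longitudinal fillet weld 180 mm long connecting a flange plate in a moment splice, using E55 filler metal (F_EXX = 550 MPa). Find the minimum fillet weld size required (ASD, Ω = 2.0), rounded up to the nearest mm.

Total weld length L = 180 mm.
Required throat t_e = P × Ω / (0.6 F_EXX × L) = 104 × 2.0 / (0.6 × 550 × 180 × 10⁻³) = 3.502 mm.
Required leg w = t_e / 0.707 = 4.953 mm → use 5 mm.

w = 5 mm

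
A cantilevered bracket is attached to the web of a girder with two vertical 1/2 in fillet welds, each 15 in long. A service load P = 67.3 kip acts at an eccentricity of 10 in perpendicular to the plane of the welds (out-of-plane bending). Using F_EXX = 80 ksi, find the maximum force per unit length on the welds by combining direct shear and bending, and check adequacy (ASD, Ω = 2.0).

L_w = 2 × 15 = 30 in; section modulus (unit throat) S = 2 × L²/6 = 75 in².
Direct shear f_v = P/L_w = 67.3/30 = 2.243 kip/in.
Moment M = P × e = 67.3 × 10 = 673 kip·in; bending f_b = M/S = 8.973 kip/in.
f_max = √(f_v² + f_b²) = √(2.243² + 8.973²) = 9.25 kip/in.
r_n/Ω = (1/2.0) × 0.6 × 80 × (0.707 × 0.5) = 8.484 kip/in → NOT adequate.

f_max ≈ 9.25 kip/in; NOT adequate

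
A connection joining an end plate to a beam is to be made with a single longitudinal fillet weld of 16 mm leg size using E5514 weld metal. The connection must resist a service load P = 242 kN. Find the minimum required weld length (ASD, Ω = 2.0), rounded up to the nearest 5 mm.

E55XX → F_EXX = 550 MPa.
Throat t_e = 0.707 × 16 = 11.31 mm.
r_n/Ω = (0.6 × 550 × 11.31) / 2.0 = 1866 N/mm = 1.866 kN/mm.
L_req = P / (r_n/Ω) = 242 / 1.866 = 129.7 mm total.
Round up → use L = 130 mm.

L = 130 mm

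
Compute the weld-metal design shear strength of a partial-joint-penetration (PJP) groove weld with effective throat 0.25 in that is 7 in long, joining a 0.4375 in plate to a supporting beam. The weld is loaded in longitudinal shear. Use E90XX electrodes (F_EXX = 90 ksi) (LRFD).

φR_n ≈ 70.9 kips

Effective throat (given) t_e = 0.25 in.
A_we = 0.25 × 7 = 1.75 in².
F_nw = 0.6 F_EXX = 54 ksi.
φR_n = 0.75 × 54 × 1.75 = 70.88 kips.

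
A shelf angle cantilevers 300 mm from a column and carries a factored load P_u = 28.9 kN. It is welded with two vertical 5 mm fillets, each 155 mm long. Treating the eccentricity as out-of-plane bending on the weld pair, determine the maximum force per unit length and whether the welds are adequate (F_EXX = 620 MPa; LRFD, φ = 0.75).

L_w = 2 × 155 = 310 mm; section modulus (unit throat) S = 2 × L²/6 = 8008 mm².
Direct shear f_v = P/L_w = 28.9×10³/310 = 93.23 N/mm.
Moment M = P × e = 28.9×10³ × 300 = 8670000 N·mm; bending f_b = M/S = 1083 N/mm.
f_max = √(f_v² + f_b²) = √(93.23² + 1083²) = 1087 N/mm.
φr_n = 0.75 × 0.6 × 620 × (0.707 × 5) = 986.3 N/mm → NOT adequate.

f_max ≈ 1090 N/mm; NOT adequate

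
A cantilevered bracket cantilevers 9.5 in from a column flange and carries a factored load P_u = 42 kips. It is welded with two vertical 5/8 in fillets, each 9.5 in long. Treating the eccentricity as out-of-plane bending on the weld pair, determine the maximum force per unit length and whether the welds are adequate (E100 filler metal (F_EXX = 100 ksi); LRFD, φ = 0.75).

L_w = 2 × 9.5 = 19 in; section modulus (unit throat) S = 2 × L²/6 = 30.08 in².
Direct shear f_v = P/L_w = 42/19 = 2.211 kip/in.
Moment M = P × e = 42 × 9.5 = 399 kip·in; bending f_b = M/S = 13.26 kip/in.
f_max = √(f_v² + f_b²) = √(2.211² + 13.26²) = 13.45 kip/in.
φr_n = 0.75 × 0.6 × 100 × (0.707 × 0.625) = 19.88 kip/in → adequate.

f_max ≈ 13.4 kip/in; adequate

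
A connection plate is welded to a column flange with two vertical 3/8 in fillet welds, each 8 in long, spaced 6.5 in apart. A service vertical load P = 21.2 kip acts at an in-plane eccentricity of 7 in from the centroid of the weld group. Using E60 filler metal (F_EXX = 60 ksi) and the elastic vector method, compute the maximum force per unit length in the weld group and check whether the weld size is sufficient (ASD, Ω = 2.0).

f_max ≈ 3.98 kip/in; adequate

Total weld length L_w = 16 in. Treat welds as unit-width lines.
Polar moment about centroid: J = 2[d³/12 + d(b/2)²] = 2[8³/12 + 8×3.25²] = 254.3 in³.
Direct shear f_v = P/L_w = 21.2 / 16 = 1.325 kip/in (vertical).
Torsion M = P·e = 21.2 × 7 = 148.4 kip·in.
Critical point at (x, y) = (3.25, 4) from centroid. f_tx = M·y/J = 2.334 kip/in; f_ty = M·x/J = 1.896 kip/in.
Resultant f_max = √[f_tx² + (f_v + f_ty)²] = √[2.334² + (1.325 + 1.896)²] = 3.978 kip/in.
Capacity per unit length: r_n/Ω = (1/2.0) × 0.6 × 60 × (0.707 × 0.375) = 4.772 kip/in.
3.978 ≤ 4.772 → adequate.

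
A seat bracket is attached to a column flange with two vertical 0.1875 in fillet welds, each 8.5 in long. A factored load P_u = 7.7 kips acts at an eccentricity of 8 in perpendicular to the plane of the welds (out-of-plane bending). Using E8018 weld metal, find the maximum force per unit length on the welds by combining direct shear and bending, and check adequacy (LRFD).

f_max ≈ 2.6 kip/in; adequate

E80XX → F_EXX = 80 ksi.
L_w = 2 × 8.5 = 17 in; section modulus (unit throat) S = 2 × L²/6 = 24.08 in².
Direct shear f_v = P/L_w = 7.7/17 = 0.4529 kip/in.
Moment M = P × e = 7.7 × 8 = 61.6 kip·in; bending f_b = M/S = 2.558 kip/in.
f_max = √(f_v² + f_b²) = √(0.4529² + 2.558²) = 2.598 kip/in.
φr_n = 0.75 × 0.6 × 80 × (0.707 × 0.1875) = 4.772 kip/in → adequate.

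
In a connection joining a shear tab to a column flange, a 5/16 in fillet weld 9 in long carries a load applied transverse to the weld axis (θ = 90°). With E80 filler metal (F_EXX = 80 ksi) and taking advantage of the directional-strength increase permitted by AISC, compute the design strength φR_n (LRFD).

t_e = 0.707 × 0.3125 = 0.2209 in; A_we = 0.2209 × 9 = 1.988 in².
Directional factor: 1.0 + 0.5 sin^1.5(90°) = 1.5.
F_nw = 0.6 × 80 × 1.5 = 72 ksi.
φR_n = 0.75 × 72 × 1.988 = 107.4 kips.

φR_n ≈ 107 kips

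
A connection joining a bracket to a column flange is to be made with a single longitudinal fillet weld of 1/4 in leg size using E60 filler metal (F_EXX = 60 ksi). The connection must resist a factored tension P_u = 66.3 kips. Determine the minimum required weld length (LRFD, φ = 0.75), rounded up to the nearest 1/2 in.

L = 14 in

Throat t_e = 0.707 × 0.25 = 0.1767 in.
φr_n = 0.75 × 0.6 × 60 × 0.1767 = 4.772 kips/in.
L_req = P_u / φr_n = 66.3 / 4.772 = 13.89 in total.
Round up → use L = 14 in.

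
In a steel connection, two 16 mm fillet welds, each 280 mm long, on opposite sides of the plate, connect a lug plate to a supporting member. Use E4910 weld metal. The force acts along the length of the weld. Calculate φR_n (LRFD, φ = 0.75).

φR_n ≈ 1400 kN

E49XX → F_EXX = 490 MPa.
Effective throat t_e = 0.707 × 16 = 11.31 mm.
Total length L = 560 mm; A_we = 11.31 × 560 = 6335 mm².
F_nw = 0.6 F_EXX = 0.6 × 490 = 294 MPa.
φR_n = 0.75 × 294 × 6335 × 10⁻³ = 1397 kN.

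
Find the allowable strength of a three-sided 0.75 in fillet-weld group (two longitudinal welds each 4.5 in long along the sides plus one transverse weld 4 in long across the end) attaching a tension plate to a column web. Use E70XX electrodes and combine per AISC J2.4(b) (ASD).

R_n/Ω ≈ 152 kip

E70XX → F_EXX = 70 ksi.
t_e = 0.707 × 0.75 = 0.5302 in.
R_nwl = 0.6 × 70 × 0.5302 × 9 = 200.4 kip (longitudinal, 2 welds).
R_nwt = 0.6 × 70 × 0.5302 × 4 = 89.08 kip (transverse, base value).
(i) R_nwl + R_nwt = 289.5 kip; (ii) 0.85 R_nwl + 1.5 R_nwt = 304 kip.
R_n = max = 304 kip [governs: (ii)]; R_n/Ω = 152 kip.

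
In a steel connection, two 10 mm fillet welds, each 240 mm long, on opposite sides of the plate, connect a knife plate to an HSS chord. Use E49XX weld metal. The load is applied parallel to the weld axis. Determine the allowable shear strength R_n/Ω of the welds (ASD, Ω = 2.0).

E49XX → F_EXX = 490 MPa.
Effective throat t_e = 0.707 × 10 = 7.07 mm.
Total length L = 480 mm; A_we = 7.07 × 480 = 3394 mm².
F_nw = 0.6 F_EXX = 0.6 × 490 = 294 MPa.
R_n = 294 × 3394 × 10⁻³ = 997.7 kN; R_n/Ω = 997.7/2.0 = 498.9 kN.

R_n/Ω ≈ 499 kN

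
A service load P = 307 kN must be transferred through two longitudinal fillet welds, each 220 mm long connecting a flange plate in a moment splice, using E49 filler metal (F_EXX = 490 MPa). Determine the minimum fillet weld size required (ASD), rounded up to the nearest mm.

Total weld length L = 440 mm.
Required throat t_e = P × Ω / (0.6 F_EXX × L) = 307 × 2.0 / (0.6 × 490 × 440 × 10⁻³) = 4.746 mm.
Required leg w = t_e / 0.707 = 6.713 mm → use 7 mm.

w = 7 mm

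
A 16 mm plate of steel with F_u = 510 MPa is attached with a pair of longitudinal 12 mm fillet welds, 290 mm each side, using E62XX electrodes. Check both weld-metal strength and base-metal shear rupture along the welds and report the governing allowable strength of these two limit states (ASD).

E62XX → F_EXX = 620 MPa.
t_e = 0.707 × 12 = 8.484 mm; L = 580 mm.
Weld metal: R_n/Ω = (1/2.0) × 0.6 × 620 × 8.484 × 580 × 10⁻³ = 915.3 kN.
Base metal (shear rupture): R_n/Ω = (1/2.0) × 0.6 × 510 × 16 × 580 × 10⁻³ = 1420 kN.
Governing: weld metal.

R_n/Ω ≈ 915 kN (weld metal governs)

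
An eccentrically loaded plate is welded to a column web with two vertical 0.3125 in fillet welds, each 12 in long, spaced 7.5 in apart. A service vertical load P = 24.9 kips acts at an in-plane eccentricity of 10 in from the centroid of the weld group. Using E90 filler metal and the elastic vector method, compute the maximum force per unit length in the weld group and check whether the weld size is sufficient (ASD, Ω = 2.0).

E90XX → F_EXX = 90 ksi.
Total weld length L_w = 24 in. Treat welds as unit-width lines.
Polar moment about centroid: J = 2[d³/12 + d(b/2)²] = 2[12³/12 + 12×3.75²] = 625.5 in³.
Direct shear f_v = P/L_w = 24.9 / 24 = 1.037 kip/in (vertical).
Torsion M = P·e = 24.9 × 10 = 249 kip·in.
Critical point at (x, y) = (3.75, 6) from centroid. f_tx = M·y/J = 2.388 kip/in; f_ty = M·x/J = 1.493 kip/in.
Resultant f_max = √[f_tx² + (f_v + f_ty)²] = √[2.388² + (1.037 + 1.493)²] = 3.48 kip/in.
Capacity per unit length: r_n/Ω = (1/2.0) × 0.6 × 90 × (0.707 × 0.3125) = 5.965 kip/in.
3.48 ≤ 5.965 → adequate.

f_max ≈ 3.48 kip/in; adequate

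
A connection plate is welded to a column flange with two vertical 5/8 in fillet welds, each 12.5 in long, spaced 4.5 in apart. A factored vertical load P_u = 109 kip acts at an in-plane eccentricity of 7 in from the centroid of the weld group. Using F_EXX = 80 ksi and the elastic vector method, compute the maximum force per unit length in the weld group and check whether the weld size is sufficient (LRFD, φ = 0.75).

f_max ≈ 13.3 kip/in; adequate

Total weld length L_w = 25 in. Treat welds as unit-width lines.
Polar moment about centroid: J = 2[d³/12 + d(b/2)²] = 2[12.5³/12 + 12.5×2.25²] = 452.1 in³.
Direct shear f_v = P/L_w = 109 / 25 = 4.36 kip/in (vertical).
Torsion M = P·e = 109 × 7 = 763 kip·in.
Critical point at (x, y) = (2.25, 6.25) from centroid. f_tx = M·y/J = 10.55 kip/in; f_ty = M·x/J = 3.797 kip/in.
Resultant f_max = √[f_tx² + (f_v + f_ty)²] = √[10.55² + (4.36 + 3.797)²] = 13.33 kip/in.
Capacity per unit length: φr_n = 0.75 × 0.6 × 80 × (0.707 × 0.625) = 15.91 kip/in.
13.33 ≤ 15.91 → adequate.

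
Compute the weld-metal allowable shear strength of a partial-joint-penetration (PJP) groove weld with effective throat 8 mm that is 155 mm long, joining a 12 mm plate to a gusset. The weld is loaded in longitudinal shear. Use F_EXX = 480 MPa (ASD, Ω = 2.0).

Effective throat (given) t_e = 8 mm.
A_we = 8 × 155 = 1240 mm².
F_nw = 0.6 F_EXX = 288 MPa.
R_n/Ω = (288 × 1240) / 2.0 × 10⁻³ = 178.6 kN.

R_n/Ω ≈ 179 kN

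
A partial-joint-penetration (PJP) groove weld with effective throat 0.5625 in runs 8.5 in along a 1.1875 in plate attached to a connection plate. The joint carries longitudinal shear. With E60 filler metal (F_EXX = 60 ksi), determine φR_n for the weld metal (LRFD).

φR_n ≈ 129 kip

Effective throat (given) t_e = 0.5625 in.
A_we = 0.5625 × 8.5 = 4.781 in².
F_nw = 0.6 F_EXX = 36 ksi.
φR_n = 0.75 × 36 × 4.781 = 129.1 kip.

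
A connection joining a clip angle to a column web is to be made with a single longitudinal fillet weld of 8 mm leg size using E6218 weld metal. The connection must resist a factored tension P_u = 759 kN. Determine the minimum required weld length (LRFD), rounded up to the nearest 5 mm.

L = 485 mm

E62XX → F_EXX = 620 MPa.
Throat t_e = 0.707 × 8 = 5.656 mm.
φr_n = 0.75 × 0.6 × 620 × 5.656 × 10⁻³ = 1.578 kN/mm.
L_req = P_u / φr_n = 759 / 1.578 = 481 mm total.
Round up → use L = 485 mm.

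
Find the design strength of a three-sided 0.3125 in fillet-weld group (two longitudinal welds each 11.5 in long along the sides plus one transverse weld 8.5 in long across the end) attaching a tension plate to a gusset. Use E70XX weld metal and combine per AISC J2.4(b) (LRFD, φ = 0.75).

E70XX → F_EXX = 70 ksi.
t_e = 0.707 × 0.3125 = 0.2209 in.
R_nwl = 0.6 × 70 × 0.2209 × 23 = 213.4 kip (longitudinal, 2 welds).
R_nwt = 0.6 × 70 × 0.2209 × 8.5 = 78.87 kip (transverse, base value).
(i) R_nwl + R_nwt = 292.3 kip; (ii) 0.85 R_nwl + 1.5 R_nwt = 299.7 kip.
R_n = max = 299.7 kip [governs: (ii)]; φR_n = 224.8 kip.

φR_n ≈ 225 kip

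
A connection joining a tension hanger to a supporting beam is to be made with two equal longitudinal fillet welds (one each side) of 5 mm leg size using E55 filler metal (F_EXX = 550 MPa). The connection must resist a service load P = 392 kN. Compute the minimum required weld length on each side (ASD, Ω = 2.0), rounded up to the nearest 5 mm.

Throat t_e = 0.707 × 5 = 3.535 mm.
r_n/Ω = (0.6 × 550 × 3.535) / 2.0 = 583.3 N/mm = 0.5833 kN/mm.
L_req = P / (r_n/Ω) = 392 / 0.5833 = 672.1 mm total.
Per side: 672.1 / 2 = 336 mm.
Round up → use L = 340 mm on each side.

L = 340 mm on each side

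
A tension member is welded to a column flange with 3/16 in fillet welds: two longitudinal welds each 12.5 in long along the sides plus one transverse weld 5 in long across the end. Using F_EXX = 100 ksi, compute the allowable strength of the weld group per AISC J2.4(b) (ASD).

t_e = 0.707 × 0.1875 = 0.1326 in.
R_nwl = 0.6 × 100 × 0.1326 × 25 = 198.8 kips (longitudinal, 2 welds).
R_nwt = 0.6 × 100 × 0.1326 × 5 = 39.77 kips (transverse, base value).
(i) R_nwl + R_nwt = 238.6 kips; (ii) 0.85 R_nwl + 1.5 R_nwt = 228.7 kips.
R_n = max = 238.6 kips [governs: (i)]; R_n/Ω = 119.3 kips.

R_n/Ω ≈ 119 kips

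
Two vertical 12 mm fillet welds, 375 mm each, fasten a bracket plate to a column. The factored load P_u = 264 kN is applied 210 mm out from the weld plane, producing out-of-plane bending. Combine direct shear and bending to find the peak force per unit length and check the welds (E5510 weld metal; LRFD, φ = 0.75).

f_max ≈ 1230 N/mm; adequate

E55XX → F_EXX = 550 MPa.
L_w = 2 × 375 = 750 mm; section modulus (unit throat) S = 2 × L²/6 = 46880 mm².
Direct shear f_v = P/L_w = 264×10³/750 = 352 N/mm.
Moment M = P × e = 264×10³ × 210 = 55440000 N·mm; bending f_b = M/S = 1183 N/mm.
f_max = √(f_v² + f_b²) = √(352² + 1183²) = 1234 N/mm.
φr_n = 0.75 × 0.6 × 550 × (0.707 × 12) = 2100 N/mm → adequate.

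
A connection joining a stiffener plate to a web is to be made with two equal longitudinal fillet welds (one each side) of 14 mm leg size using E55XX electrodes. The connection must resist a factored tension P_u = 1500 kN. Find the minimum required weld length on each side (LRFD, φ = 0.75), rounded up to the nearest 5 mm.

E55XX → F_EXX = 550 MPa.
Throat t_e = 0.707 × 14 = 9.898 mm.
φr_n = 0.75 × 0.6 × 550 × 9.898 × 10⁻³ = 2.45 kN/mm.
L_req = P_u / φr_n = 1500 / 2.45 = 612.3 mm total.
Per side: 612.3 / 2 = 306.2 mm.
Round up → use L = 310 mm on each side.

L = 310 mm on each side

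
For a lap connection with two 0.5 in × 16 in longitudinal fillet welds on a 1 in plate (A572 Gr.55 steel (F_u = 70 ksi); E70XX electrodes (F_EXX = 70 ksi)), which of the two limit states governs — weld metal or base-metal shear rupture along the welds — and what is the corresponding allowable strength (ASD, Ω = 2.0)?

t_e = 0.707 × 0.5 = 0.3535 in; L = 32 in.
Weld metal: R_n/Ω = (1/2.0) × 0.6 × 70 × 0.3535 × 32 = 237.6 kip.
Base metal (shear rupture): R_n/Ω = (1/2.0) × 0.6 × 70 × 1 × 32 = 672 kip.
Governing: weld metal.

R_n/Ω ≈ 238 kip (weld metal governs)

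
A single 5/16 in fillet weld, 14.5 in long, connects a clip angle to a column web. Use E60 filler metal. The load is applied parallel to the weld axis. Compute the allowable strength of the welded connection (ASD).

E60XX → F_EXX = 60 ksi.
Effective throat t_e = 0.707 × 0.3125 = 0.2209 in.
Total length L = 14.5 in; A_we = 0.2209 × 14.5 = 3.204 in².
F_nw = 0.6 F_EXX = 0.6 × 60 = 36 ksi.
R_n = 36 × 3.204 = 115.3 kip; R_n/Ω = 115.3/2.0 = 57.66 kip.

R_n/Ω ≈ 57.7 kip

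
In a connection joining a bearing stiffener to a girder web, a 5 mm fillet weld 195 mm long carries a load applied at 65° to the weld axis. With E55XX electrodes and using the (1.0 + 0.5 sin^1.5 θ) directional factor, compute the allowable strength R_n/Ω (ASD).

R_n/Ω ≈ 163 kN

E55XX → F_EXX = 550 MPa.
t_e = 0.707 × 5 = 3.535 mm; A_we = 3.535 × 195 = 689.3 mm².
Directional factor: 1.0 + 0.5 sin^1.5(65°) = 1.431.
F_nw = 0.6 × 550 × 1.431 = 472.4 MPa.
R_n/Ω = (472.4 × 689.3) / 2.0 × 10⁻³ = 162.8 kN.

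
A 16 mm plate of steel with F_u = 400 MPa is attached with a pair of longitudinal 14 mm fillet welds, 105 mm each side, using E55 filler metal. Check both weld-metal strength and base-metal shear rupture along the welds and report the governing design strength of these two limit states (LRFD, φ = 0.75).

E55XX → F_EXX = 550 MPa.
t_e = 0.707 × 14 = 9.898 mm; L = 210 mm.
Weld metal: φR_n = 0.75 × 0.6 × 550 × 9.898 × 210 × 10⁻³ = 514.4 kN.
Base metal (shear rupture): φR_n = 0.75 × 0.6 × 400 × 16 × 210 × 10⁻³ = 604.8 kN.
Governing: weld metal.

φR_n ≈ 514 kN (weld metal governs)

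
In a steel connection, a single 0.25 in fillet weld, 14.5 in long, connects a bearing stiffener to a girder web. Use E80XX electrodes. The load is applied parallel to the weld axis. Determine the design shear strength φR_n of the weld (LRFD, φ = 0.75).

φR_n ≈ 92.3 kip

E80XX → F_EXX = 80 ksi.
Effective throat t_e = 0.707 × 0.25 = 0.1767 in.
Total length L = 14.5 in; A_we = 0.1767 × 14.5 = 2.563 in².
F_nw = 0.6 F_EXX = 0.6 × 80 = 48 ksi.
φR_n = 0.75 × 48 × 2.563 = 92.26 kip.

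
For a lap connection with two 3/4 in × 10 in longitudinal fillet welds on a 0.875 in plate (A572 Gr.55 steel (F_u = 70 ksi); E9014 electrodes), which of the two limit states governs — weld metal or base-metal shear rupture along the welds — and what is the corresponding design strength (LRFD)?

E90XX → F_EXX = 90 ksi.
t_e = 0.707 × 0.75 = 0.5302 in; L = 20 in.
Weld metal: φR_n = 0.75 × 0.6 × 90 × 0.5302 × 20 = 429.5 kips.
Base metal (shear rupture): φR_n = 0.75 × 0.6 × 70 × 0.875 × 20 = 551.2 kips.
Governing: weld metal.

φR_n ≈ 430 kips (weld metal governs)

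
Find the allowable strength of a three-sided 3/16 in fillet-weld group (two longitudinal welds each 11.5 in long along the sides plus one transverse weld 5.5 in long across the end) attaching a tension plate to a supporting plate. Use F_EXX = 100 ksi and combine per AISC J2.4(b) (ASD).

R_n/Ω ≈ 113 kip

t_e = 0.707 × 0.1875 = 0.1326 in.
R_nwl = 0.6 × 100 × 0.1326 × 23 = 182.9 kip (longitudinal, 2 welds).
R_nwt = 0.6 × 100 × 0.1326 × 5.5 = 43.75 kip (transverse, base value).
(i) R_nwl + R_nwt = 226.7 kip; (ii) 0.85 R_nwl + 1.5 R_nwt = 221.1 kip.
R_n = max = 226.7 kip [governs: (i)]; R_n/Ω = 113.3 kip.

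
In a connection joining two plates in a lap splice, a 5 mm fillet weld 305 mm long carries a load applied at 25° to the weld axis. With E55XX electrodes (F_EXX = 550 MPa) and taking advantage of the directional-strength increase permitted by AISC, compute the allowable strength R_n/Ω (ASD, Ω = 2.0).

R_n/Ω ≈ 202 kN

t_e = 0.707 × 5 = 3.535 mm; A_we = 3.535 × 305 = 1078 mm².
Directional factor: 1.0 + 0.5 sin^1.5(25°) = 1.137.
F_nw = 0.6 × 550 × 1.137 = 375.3 MPa.
R_n/Ω = (375.3 × 1078) / 2.0 × 10⁻³ = 202.3 kN.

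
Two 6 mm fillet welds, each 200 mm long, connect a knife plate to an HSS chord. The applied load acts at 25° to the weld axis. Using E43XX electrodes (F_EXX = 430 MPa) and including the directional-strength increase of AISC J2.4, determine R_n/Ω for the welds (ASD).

R_n/Ω ≈ 249 kN

t_e = 0.707 × 6 = 4.242 mm; A_we = 4.242 × 400 = 1697 mm².
Directional factor: 1.0 + 0.5 sin^1.5(25°) = 1.137.
F_nw = 0.6 × 430 × 1.137 = 293.4 MPa.
R_n/Ω = (293.4 × 1697) / 2.0 × 10⁻³ = 249 kN.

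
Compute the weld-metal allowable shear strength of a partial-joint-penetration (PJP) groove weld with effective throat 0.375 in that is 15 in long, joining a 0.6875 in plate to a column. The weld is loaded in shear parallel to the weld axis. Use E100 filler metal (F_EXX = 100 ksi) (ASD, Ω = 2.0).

Effective throat (given) t_e = 0.375 in.
A_we = 0.375 × 15 = 5.625 in².
F_nw = 0.6 F_EXX = 60 ksi.
R_n/Ω = (60 × 5.625) / 2.0 = 168.8 kip.

R_n/Ω ≈ 169 kip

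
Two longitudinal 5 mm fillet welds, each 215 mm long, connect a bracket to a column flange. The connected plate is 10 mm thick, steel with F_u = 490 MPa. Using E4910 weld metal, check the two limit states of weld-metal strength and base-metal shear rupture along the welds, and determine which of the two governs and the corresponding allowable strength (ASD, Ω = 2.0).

R_n/Ω ≈ 223 kN (weld metal governs)

E49XX → F_EXX = 490 MPa.
t_e = 0.707 × 5 = 3.535 mm; L = 430 mm.
Weld metal: R_n/Ω = (1/2.0) × 0.6 × 490 × 3.535 × 430 × 10⁻³ = 223.4 kN.
Base metal (shear rupture): R_n/Ω = (1/2.0) × 0.6 × 490 × 10 × 430 × 10⁻³ = 632.1 kN.
Governing: weld metal.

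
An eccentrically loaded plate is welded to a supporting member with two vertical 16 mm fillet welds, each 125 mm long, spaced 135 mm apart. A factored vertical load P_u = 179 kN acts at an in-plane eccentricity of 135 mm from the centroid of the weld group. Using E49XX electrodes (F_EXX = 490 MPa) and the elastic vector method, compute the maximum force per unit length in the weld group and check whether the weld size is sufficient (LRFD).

Total weld length L_w = 250 mm. Treat welds as unit-width lines.
Polar moment about centroid: J = 2[d³/12 + d(b/2)²] = 2[125³/12 + 125×67.5²] = 1465000 mm³.
Direct shear f_v = P/L_w = 179×10³ / 250 = 716 N/mm (vertical).
Torsion M = P·e = 179×10³ × 135 = 24165000 N·mm.
Critical point at (x, y) = (67.5, 62.5) from centroid. f_tx = M·y/J = 1031 N/mm; f_ty = M·x/J = 1114 N/mm.
Resultant f_max = √[f_tx² + (f_v + f_ty)²] = √[1031² + (716 + 1114)²] = 2100 N/mm.
Capacity per unit length: φr_n = 0.75 × 0.6 × 490 × (0.707 × 16) = 2494 N/mm.
2100 ≤ 2494 → adequate.

f_max ≈ 2100 N/mm; adequate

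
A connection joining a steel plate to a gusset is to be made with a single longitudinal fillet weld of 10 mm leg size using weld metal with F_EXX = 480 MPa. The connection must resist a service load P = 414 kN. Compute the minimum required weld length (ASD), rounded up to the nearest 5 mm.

Throat t_e = 0.707 × 10 = 7.07 mm.
r_n/Ω = (0.6 × 480 × 7.07) / 2.0 = 1018 N/mm = 1.018 kN/mm.
L_req = P / (r_n/Ω) = 414 / 1.018 = 406.6 mm total.
Round up → use L = 410 mm.

L = 410 mm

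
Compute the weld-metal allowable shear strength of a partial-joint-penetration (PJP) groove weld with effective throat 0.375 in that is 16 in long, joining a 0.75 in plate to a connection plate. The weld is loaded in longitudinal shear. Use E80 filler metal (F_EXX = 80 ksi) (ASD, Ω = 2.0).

R_n/Ω ≈ 144 kip

Effective throat (given) t_e = 0.375 in.
A_we = 0.375 × 16 = 6 in².
F_nw = 0.6 F_EXX = 48 ksi.
R_n/Ω = (48 × 6) / 2.0 = 144 kip.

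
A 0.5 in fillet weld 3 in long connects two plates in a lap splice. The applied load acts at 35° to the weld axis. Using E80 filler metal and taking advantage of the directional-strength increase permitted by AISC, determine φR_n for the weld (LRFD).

φR_n ≈ 46.5 kips

E80XX → F_EXX = 80 ksi.
t_e = 0.707 × 0.5 = 0.3535 in; A_we = 0.3535 × 3 = 1.06 in².
Directional factor: 1.0 + 0.5 sin^1.5(35°) = 1.217.
F_nw = 0.6 × 80 × 1.217 = 58.43 ksi.
φR_n = 0.75 × 58.43 × 1.06 = 46.47 kips.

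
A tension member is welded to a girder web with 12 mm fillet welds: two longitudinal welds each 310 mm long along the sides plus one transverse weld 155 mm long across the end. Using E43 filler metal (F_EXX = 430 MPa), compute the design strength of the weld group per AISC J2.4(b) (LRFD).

t_e = 0.707 × 12 = 8.484 mm.
R_nwl = 0.6 × 430 × 8.484 × 620 × 10⁻³ = 1357 kN (longitudinal, 2 welds).
R_nwt = 0.6 × 430 × 8.484 × 155 × 10⁻³ = 339.3 kN (transverse, base value).
(i) R_nwl + R_nwt = 1696 kN; (ii) 0.85 R_nwl + 1.5 R_nwt = 1662 kN.
R_n = max = 1696 kN [governs: (i)]; φR_n = 1272 kN.

φR_n ≈ 1270 kN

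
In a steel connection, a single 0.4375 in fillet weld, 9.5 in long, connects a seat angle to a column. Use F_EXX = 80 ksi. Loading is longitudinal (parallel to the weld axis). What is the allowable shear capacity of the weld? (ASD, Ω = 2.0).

Effective throat t_e = 0.707 × 0.4375 = 0.3093 in.
Total length L = 9.5 in; A_we = 0.3093 × 9.5 = 2.938 in².
F_nw = 0.6 F_EXX = 0.6 × 80 = 48 ksi.
R_n = 48 × 2.938 = 141 kips; R_n/Ω = 141/2.0 = 70.52 kips.

R_n/Ω ≈ 70.5 kips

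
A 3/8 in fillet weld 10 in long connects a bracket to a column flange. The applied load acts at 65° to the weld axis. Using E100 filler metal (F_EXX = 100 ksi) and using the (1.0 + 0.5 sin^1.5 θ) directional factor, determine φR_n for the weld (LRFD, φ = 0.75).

φR_n ≈ 171 kips

t_e = 0.707 × 0.375 = 0.2651 in; A_we = 0.2651 × 10 = 2.651 in².
Directional factor: 1.0 + 0.5 sin^1.5(65°) = 1.431.
F_nw = 0.6 × 100 × 1.431 = 85.88 ksi.
φR_n = 0.75 × 85.88 × 2.651 = 170.8 kips.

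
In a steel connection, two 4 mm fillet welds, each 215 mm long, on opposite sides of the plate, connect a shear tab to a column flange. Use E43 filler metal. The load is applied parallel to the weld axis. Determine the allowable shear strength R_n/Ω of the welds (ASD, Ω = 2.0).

R_n/Ω ≈ 157 kN

E43XX → F_EXX = 430 MPa.
Effective throat t_e = 0.707 × 4 = 2.828 mm.
Total length L = 430 mm; A_we = 2.828 × 430 = 1216 mm².
F_nw = 0.6 F_EXX = 0.6 × 430 = 258 MPa.
R_n = 258 × 1216 × 10⁻³ = 313.7 kN; R_n/Ω = 313.7/2.0 = 156.9 kN.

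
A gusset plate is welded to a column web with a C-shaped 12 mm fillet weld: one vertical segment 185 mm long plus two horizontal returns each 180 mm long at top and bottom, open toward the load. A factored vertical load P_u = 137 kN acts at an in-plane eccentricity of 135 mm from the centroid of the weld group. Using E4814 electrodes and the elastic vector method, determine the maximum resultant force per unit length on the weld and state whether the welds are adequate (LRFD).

f_max ≈ 720 N/mm; adequate

E48XX → F_EXX = 480 MPa.
Total weld length L_w = 545 mm. Treat welds as unit-width lines.
Centroid: x̄ = 2×180×90 / 545 = 59.45 mm from the vertical weld.
Polar moment about centroid: J = I_x + I_y = [185³/12 + 2×180×92.5²] + [185×59.45² + 2(180³/12 + 180×30.55²)] = 5570000 mm³.
Direct shear f_v = P/L_w = 137×10³ / 545 = 251.4 N/mm (vertical).
Torsion M = P·e = 137×10³ × 135 = 18495000 N·mm.
Critical point at (x, y) = (120.6, 92.5) from centroid. f_tx = M·y/J = 307.2 N/mm; f_ty = M·x/J = 400.3 N/mm.
Resultant f_max = √[f_tx² + (f_v + f_ty)²] = √[307.2² + (251.4 + 400.3)²] = 720.4 N/mm.
Capacity per unit length: φr_n = 0.75 × 0.6 × 480 × (0.707 × 12) = 1833 N/mm.
720.4 ≤ 1833 → adequate.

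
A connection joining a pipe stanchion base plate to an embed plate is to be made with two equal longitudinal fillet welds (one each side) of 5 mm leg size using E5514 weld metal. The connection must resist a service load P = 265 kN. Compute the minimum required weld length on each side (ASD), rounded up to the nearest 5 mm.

L = 230 mm on each side

E55XX → F_EXX = 550 MPa.
Throat t_e = 0.707 × 5 = 3.535 mm.
r_n/Ω = (0.6 × 550 × 3.535) / 2.0 = 583.3 N/mm = 0.5833 kN/mm.
L_req = P / (r_n/Ω) = 265 / 0.5833 = 454.3 mm total.
Per side: 454.3 / 2 = 227.2 mm.
Round up → use L = 230 mm on each side.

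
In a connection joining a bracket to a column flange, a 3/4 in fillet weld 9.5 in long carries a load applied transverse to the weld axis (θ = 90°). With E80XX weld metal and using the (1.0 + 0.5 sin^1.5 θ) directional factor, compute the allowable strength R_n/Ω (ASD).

E80XX → F_EXX = 80 ksi.
t_e = 0.707 × 0.75 = 0.5302 in; A_we = 0.5302 × 9.5 = 5.037 in².
Directional factor: 1.0 + 0.5 sin^1.5(90°) = 1.5.
F_nw = 0.6 × 80 × 1.5 = 72 ksi.
R_n/Ω = (72 × 5.037) / 2.0 = 181.3 kips.

R_n/Ω ≈ 181 kips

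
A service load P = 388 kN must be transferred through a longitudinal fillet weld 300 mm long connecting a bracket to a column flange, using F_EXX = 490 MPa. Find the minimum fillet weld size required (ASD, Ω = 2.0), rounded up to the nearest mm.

w = 13 mm

Total weld length L = 300 mm.
Required throat t_e = P × Ω / (0.6 F_EXX × L) = 388 × 2.0 / (0.6 × 490 × 300 × 10⁻³) = 8.798 mm.
Required leg w = t_e / 0.707 = 12.44 mm → use 13 mm.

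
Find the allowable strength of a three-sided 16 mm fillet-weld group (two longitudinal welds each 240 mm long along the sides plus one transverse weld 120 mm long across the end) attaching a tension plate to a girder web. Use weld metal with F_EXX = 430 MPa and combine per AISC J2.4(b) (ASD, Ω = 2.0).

R_n/Ω ≈ 876 kN

t_e = 0.707 × 16 = 11.31 mm.
R_nwl = 0.6 × 430 × 11.31 × 480 × 10⁻³ = 1401 kN (longitudinal, 2 welds).
R_nwt = 0.6 × 430 × 11.31 × 120 × 10⁻³ = 350.2 kN (transverse, base value).
(i) R_nwl + R_nwt = 1751 kN; (ii) 0.85 R_nwl + 1.5 R_nwt = 1716 kN.
R_n = max = 1751 kN [governs: (i)]; R_n/Ω = 875.5 kN.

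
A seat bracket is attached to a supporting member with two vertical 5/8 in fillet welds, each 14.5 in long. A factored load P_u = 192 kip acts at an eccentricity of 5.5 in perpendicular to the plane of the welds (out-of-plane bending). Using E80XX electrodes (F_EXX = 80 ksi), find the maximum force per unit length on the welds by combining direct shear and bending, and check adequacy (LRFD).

L_w = 2 × 14.5 = 29 in; section modulus (unit throat) S = 2 × L²/6 = 70.08 in².
Direct shear f_v = P/L_w = 192/29 = 6.621 kip/in.
Moment M = P × e = 192 × 5.5 = 1056 kip·in; bending f_b = M/S = 15.07 kip/in.
f_max = √(f_v² + f_b²) = √(6.621² + 15.07²) = 16.46 kip/in.
φr_n = 0.75 × 0.6 × 80 × (0.707 × 0.625) = 15.91 kip/in → NOT adequate.

f_max ≈ 16.5 kip/in; NOT adequate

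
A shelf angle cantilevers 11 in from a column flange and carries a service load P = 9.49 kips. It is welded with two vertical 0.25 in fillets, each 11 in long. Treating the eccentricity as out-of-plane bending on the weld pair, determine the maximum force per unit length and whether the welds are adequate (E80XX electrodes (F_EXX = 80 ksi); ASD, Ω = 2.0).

L_w = 2 × 11 = 22 in; section modulus (unit throat) S = 2 × L²/6 = 40.33 in².
Direct shear f_v = P/L_w = 9.49/22 = 0.4314 kip/in.
Moment M = P × e = 9.49 × 11 = 104.39 kip·in; bending f_b = M/S = 2.588 kip/in.
f_max = √(f_v² + f_b²) = √(0.4314² + 2.588²) = 2.624 kip/in.
r_n/Ω = (1/2.0) × 0.6 × 80 × (0.707 × 0.25) = 4.242 kip/in → adequate.

f_max ≈ 2.62 kip/in; adequate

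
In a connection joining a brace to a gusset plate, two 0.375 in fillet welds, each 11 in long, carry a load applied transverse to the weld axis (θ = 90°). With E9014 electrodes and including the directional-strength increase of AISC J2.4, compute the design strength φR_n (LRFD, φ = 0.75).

E90XX → F_EXX = 90 ksi.
t_e = 0.707 × 0.375 = 0.2651 in; A_we = 0.2651 × 22 = 5.833 in².
Directional factor: 1.0 + 0.5 sin^1.5(90°) = 1.5.
F_nw = 0.6 × 90 × 1.5 = 81 ksi.
φR_n = 0.75 × 81 × 5.833 = 354.3 kips.

φR_n ≈ 354 kips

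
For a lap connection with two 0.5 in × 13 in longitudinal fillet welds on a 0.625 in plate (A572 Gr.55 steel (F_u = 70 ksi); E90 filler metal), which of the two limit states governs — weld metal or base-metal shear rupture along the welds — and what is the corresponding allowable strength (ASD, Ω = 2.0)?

E90XX → F_EXX = 90 ksi.
t_e = 0.707 × 0.5 = 0.3535 in; L = 26 in.
Weld metal: R_n/Ω = (1/2.0) × 0.6 × 90 × 0.3535 × 26 = 248.2 kips.
Base metal (shear rupture): R_n/Ω = (1/2.0) × 0.6 × 70 × 0.625 × 26 = 341.2 kips.
Governing: weld metal.

R_n/Ω ≈ 248 kips (weld metal governs)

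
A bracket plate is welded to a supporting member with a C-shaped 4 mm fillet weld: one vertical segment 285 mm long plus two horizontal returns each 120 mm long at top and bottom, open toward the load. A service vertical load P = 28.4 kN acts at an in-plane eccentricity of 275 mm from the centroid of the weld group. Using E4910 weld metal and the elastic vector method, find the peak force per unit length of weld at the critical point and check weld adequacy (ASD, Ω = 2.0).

E49XX → F_EXX = 490 MPa.
Total weld length L_w = 525 mm. Treat welds as unit-width lines.
Centroid: x̄ = 2×120×60 / 525 = 27.43 mm from the vertical weld.
Polar moment about centroid: J = I_x + I_y = [285³/12 + 2×120×142.5²] + [285×27.43² + 2(120³/12 + 120×32.57²)] = 7560000 mm³.
Direct shear f_v = P/L_w = 28.4×10³ / 525 = 54.1 N/mm (vertical).
Torsion M = P·e = 28.4×10³ × 275 = 7810000 N·mm.
Critical point at (x, y) = (92.57, 142.5) from centroid. f_tx = M·y/J = 147.2 N/mm; f_ty = M·x/J = 95.64 N/mm.
Resultant f_max = √[f_tx² + (f_v + f_ty)²] = √[147.2² + (54.1 + 95.64)²] = 210 N/mm.
Capacity per unit length: r_n/Ω = (1/2.0) × 0.6 × 490 × (0.707 × 4) = 415.7 N/mm.
210 ≤ 415.7 → adequate.

f_max ≈ 210 N/mm; adequate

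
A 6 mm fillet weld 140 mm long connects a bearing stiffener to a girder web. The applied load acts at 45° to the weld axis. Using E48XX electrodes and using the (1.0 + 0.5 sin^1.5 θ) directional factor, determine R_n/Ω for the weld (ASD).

R_n/Ω ≈ 111 kN

E48XX → F_EXX = 480 MPa.
t_e = 0.707 × 6 = 4.242 mm; A_we = 4.242 × 140 = 593.9 mm².
Directional factor: 1.0 + 0.5 sin^1.5(45°) = 1.297.
F_nw = 0.6 × 480 × 1.297 = 373.6 MPa.
R_n/Ω = (373.6 × 593.9) / 2.0 × 10⁻³ = 110.9 kN.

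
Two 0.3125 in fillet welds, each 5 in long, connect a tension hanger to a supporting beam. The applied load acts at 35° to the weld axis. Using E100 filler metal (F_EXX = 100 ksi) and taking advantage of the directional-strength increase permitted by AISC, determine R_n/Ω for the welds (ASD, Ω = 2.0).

t_e = 0.707 × 0.3125 = 0.2209 in; A_we = 0.2209 × 10 = 2.209 in².
Directional factor: 1.0 + 0.5 sin^1.5(35°) = 1.217.
F_nw = 0.6 × 100 × 1.217 = 73.03 ksi.
R_n/Ω = (73.03 × 2.209) / 2.0 = 80.68 kip.

R_n/Ω ≈ 80.7 kip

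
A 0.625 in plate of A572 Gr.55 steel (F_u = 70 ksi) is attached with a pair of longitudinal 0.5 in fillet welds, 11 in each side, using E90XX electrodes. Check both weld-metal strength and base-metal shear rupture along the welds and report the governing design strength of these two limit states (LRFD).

φR_n ≈ 315 kips (weld metal governs)

E90XX → F_EXX = 90 ksi.
t_e = 0.707 × 0.5 = 0.3535 in; L = 22 in.
Weld metal: φR_n = 0.75 × 0.6 × 90 × 0.3535 × 22 = 315 kips.
Base metal (shear rupture): φR_n = 0.75 × 0.6 × 70 × 0.625 × 22 = 433.1 kips.
Governing: weld metal.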